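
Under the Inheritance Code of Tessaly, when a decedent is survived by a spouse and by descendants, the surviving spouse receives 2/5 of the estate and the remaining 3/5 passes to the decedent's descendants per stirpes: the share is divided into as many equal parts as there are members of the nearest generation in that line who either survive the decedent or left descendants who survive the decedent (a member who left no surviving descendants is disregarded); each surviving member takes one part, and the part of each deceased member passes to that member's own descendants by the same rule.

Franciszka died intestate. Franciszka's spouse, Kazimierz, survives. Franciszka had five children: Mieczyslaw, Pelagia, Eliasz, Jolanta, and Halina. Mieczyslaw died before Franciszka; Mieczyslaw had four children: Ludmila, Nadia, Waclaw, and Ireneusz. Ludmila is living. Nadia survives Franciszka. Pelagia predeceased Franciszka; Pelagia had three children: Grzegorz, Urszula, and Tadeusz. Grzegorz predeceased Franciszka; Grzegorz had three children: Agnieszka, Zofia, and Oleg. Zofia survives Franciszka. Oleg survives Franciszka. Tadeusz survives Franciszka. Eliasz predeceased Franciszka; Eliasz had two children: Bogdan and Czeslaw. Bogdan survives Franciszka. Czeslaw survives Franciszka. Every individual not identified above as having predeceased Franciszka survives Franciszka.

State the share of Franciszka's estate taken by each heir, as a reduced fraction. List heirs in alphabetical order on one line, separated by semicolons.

Kazimierz, as surviving spouse, takes 2/5.
The remaining 3/5 passes to Franciszka's descendants per stirpes.
The 3/5 is divided into 5 equal shares of 3/25 among Mieczyslaw, Pelagia, Eliasz, Jolanta, Halina.
Mieczyslaw predeceased; the 3/25 allotted to Mieczyslaw's branch passes to Mieczyslaw's issue by representation.
The 3/25 is divided into 4 equal shares of 3/100 among Ludmila, Nadia, Waclaw, Ireneusz.
Ludmila is living and takes 3/100.
Nadia is living and takes 3/100.
Waclaw is living and takes 3/100.
Ireneusz is living and takes 3/100.
Pelagia predeceased; the 3/25 allotted to Pelagia's branch passes to Pelagia's issue by representation.
The 3/25 is divided into 3 equal shares of 1/25 among Grzegorz, Urszula, Tadeusz.
Grzegorz predeceased; the 1/25 allotted to Grzegorz's branch passes to Grzegorz's issue by representation.
The 1/25 is divided into 3 equal shares of 1/75 among Agnieszka, Zofia, Oleg.
Agnieszka is living and takes 1/75.
Zofia is living and takes 1/75.
Oleg is living and takes 1/75.
Urszula is living and takes 1/25.
Tadeusz is living and takes 1/25.
Eliasz predeceased; the 3/25 allotted to Eliasz's branch passes to Eliasz's issue by representation.
The 3/25 is divided into 2 equal shares of 3/50 among Bogdan, Czeslaw.
Bogdan is living and takes 3/50.
Czeslaw is living and takes 3/50.
Jolanta is living and takes 3/25.
Halina is living and takes 3/25.

Agnieszka 1/75; Bogdan 3/50; Czeslaw 3/50; Halina 3/25; Ireneusz 3/100; Jolanta 3/25; Kazimierz 2/5; Ludmila 3/100; Nadia 3/100; Oleg 1/75; Tadeusz 1/25; Urszula 1/25; Waclaw 3/100; Zofia 1/75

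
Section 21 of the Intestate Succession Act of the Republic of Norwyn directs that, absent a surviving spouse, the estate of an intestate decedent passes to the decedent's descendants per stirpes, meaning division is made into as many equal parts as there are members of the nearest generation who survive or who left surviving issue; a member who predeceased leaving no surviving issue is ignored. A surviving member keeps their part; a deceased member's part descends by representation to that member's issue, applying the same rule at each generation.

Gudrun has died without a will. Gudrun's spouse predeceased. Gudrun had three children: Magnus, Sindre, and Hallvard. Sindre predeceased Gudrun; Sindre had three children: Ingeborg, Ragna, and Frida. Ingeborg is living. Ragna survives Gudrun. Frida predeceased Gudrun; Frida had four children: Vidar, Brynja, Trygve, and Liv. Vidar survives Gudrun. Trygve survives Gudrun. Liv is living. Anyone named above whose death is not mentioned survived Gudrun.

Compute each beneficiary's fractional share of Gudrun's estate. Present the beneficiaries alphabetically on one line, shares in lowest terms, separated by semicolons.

Brynja 1/36; Hallvard 1/3; Ingeborg 1/9; Liv 1/36; Magnus 1/3; Ragna 1/9; Trygve 1/36; Vidar 1/36

There is no surviving spouse, so the entire estate passes to Gudrun's descendants per stirpes.
The estate is divided into 3 equal shares of 1/3 among Magnus, Sindre, Hallvard.
Magnus is living and takes 1/3.
Sindre predeceased; the 1/3 allotted to Sindre's branch passes to Sindre's issue by representation.
The 1/3 is divided into 3 equal shares of 1/9 among Ingeborg, Ragna, Frida.
Ingeborg is living and takes 1/9.
Ragna is living and takes 1/9.
Frida predeceased; the 1/9 allotted to Frida's branch passes to Frida's issue by representation.
The 1/9 is divided into 4 equal shares of 1/36 among Vidar, Brynja, Trygve, Liv.
Vidar is living and takes 1/36.
Brynja is living and takes 1/36.
Trygve is living and takes 1/36.
Liv is living and takes 1/36.
Hallvard is living and takes 1/3.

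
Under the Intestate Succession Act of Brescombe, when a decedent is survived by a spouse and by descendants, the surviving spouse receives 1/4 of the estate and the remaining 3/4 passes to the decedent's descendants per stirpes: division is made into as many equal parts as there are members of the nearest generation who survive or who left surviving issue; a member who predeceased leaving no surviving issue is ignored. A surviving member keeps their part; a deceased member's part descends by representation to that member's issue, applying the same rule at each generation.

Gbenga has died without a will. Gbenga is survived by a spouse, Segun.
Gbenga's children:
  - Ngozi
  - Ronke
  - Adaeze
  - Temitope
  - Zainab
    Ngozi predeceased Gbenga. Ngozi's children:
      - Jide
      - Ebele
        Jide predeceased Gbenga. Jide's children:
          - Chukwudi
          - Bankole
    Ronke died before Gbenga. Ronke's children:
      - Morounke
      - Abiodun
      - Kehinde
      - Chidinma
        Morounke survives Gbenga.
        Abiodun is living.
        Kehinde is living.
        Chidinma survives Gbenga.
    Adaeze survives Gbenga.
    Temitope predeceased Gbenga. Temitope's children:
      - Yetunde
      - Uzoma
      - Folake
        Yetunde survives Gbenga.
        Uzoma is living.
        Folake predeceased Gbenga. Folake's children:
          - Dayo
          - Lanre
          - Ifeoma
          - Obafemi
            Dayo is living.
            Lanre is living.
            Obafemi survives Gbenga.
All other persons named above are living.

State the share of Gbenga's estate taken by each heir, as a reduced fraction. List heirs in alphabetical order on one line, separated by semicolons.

Abiodun 3/80; Adaeze 3/20; Bankole 3/80; Chidinma 3/80; Chukwudi 3/80; Dayo 1/80; Ebele 3/40; Ifeoma 1/80; Kehinde 3/80; Lanre 1/80; Morounke 3/80; Obafemi 1/80; Segun 1/4; Uzoma 1/20; Yetunde 1/20; Zainab 3/20

Segun, as surviving spouse, takes 1/4.
The remaining 3/4 passes to Gbenga's descendants per stirpes.
The 3/4 is divided into 5 equal shares of 3/20 among Ngozi, Ronke, Adaeze, Temitope, Zainab.
Ngozi predeceased; the 3/20 allotted to Ngozi's branch passes to Ngozi's issue by representation.
The 3/20 is divided into 2 equal shares of 3/40 among Jide, Ebele.
Jide predeceased; the 3/40 allotted to Jide's branch passes to Jide's issue by representation.
The 3/40 is divided into 2 equal shares of 3/80 among Chukwudi, Bankole.
Chukwudi is living and takes 3/80.
Bankole is living and takes 3/80.
Ebele is living and takes 3/40.
Ronke predeceased; the 3/20 allotted to Ronke's branch passes to Ronke's issue by representation.
The 3/20 is divided into 4 equal shares of 3/80 among Morounke, Abiodun, Kehinde, Chidinma.
Morounke is living and takes 3/80.
Abiodun is living and takes 3/80.
Kehinde is living and takes 3/80.
Chidinma is living and takes 3/80.
Adaeze is living and takes 3/20.
Temitope predeceased; the 3/20 allotted to Temitope's branch passes to Temitope's issue by representation.
The 3/20 is divided into 3 equal shares of 1/20 among Yetunde, Uzoma, Folake.
Yetunde is living and takes 1/20.
Uzoma is living and takes 1/20.
Folake predeceased; the 1/20 allotted to Folake's branch passes to Folake's issue by representation.
The 1/20 is divided into 4 equal shares of 1/80 among Dayo, Lanre, Ifeoma, Obafemi.
Dayo is living and takes 1/80.
Lanre is living and takes 1/80.
Ifeoma is living and takes 1/80.
Obafemi is living and takes 1/80.
Zainab is living and takes 3/20.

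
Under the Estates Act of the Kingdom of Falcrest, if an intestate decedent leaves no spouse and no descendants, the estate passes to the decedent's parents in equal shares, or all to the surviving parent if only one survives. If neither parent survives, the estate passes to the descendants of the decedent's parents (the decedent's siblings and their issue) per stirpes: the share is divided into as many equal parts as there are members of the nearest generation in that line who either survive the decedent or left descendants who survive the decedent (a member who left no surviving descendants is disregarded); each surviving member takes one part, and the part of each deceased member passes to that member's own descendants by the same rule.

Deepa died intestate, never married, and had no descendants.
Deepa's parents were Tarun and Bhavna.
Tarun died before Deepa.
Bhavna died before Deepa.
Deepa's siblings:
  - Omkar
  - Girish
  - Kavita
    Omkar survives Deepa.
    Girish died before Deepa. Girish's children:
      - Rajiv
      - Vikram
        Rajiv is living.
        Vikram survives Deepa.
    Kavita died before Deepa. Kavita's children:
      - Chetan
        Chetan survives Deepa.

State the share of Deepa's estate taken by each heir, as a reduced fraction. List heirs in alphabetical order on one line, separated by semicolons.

Chetan 1/3; Omkar 1/3; Rajiv 1/6; Vikram 1/6

Neither parent survives and there are no descendants, so the estate passes to Deepa's siblings and their issue per stirpes.
The estate is divided into 3 equal shares of 1/3 among Omkar, Girish, Kavita.
Omkar is living and takes 1/3.
Girish predeceased; the 1/3 allotted to Girish's branch passes to Girish's issue by representation.
The 1/3 is divided into 2 equal shares of 1/6 among Rajiv, Vikram.
Rajiv is living and takes 1/6.
Vikram is living and takes 1/6.
Kavita predeceased; the 1/3 allotted to Kavita's branch passes to Kavita's issue by representation.
Chetan is the sole taker at this level and receives the full 1/3.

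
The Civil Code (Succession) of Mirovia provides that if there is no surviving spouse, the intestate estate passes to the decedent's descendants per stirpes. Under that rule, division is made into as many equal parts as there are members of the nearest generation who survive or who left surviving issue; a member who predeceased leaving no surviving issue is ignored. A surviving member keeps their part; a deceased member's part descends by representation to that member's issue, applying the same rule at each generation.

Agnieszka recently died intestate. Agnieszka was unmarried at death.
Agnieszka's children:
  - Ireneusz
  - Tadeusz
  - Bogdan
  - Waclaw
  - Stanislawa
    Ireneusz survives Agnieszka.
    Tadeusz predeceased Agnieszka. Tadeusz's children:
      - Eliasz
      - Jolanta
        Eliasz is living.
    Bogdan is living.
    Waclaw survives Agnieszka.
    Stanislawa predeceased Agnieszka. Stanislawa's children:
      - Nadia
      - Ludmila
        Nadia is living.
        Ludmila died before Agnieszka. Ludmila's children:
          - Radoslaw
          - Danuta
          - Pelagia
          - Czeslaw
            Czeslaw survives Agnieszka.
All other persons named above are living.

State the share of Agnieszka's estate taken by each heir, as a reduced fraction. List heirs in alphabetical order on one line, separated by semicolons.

There is no surviving spouse, so the entire estate passes to Agnieszka's descendants per stirpes.
The estate is divided into 5 equal shares of 1/5 among Ireneusz, Tadeusz, Bogdan, Waclaw, Stanislawa.
Ireneusz is living and takes 1/5.
Tadeusz predeceased; the 1/5 allotted to Tadeusz's branch passes to Tadeusz's issue by representation.
The 1/5 is divided into 2 equal shares of 1/10 among Eliasz, Jolanta.
Eliasz is living and takes 1/10.
Jolanta is living and takes 1/10.
Bogdan is living and takes 1/5.
Waclaw is living and takes 1/5.
Stanislawa predeceased; the 1/5 allotted to Stanislawa's branch passes to Stanislawa's issue by representation.
The 1/5 is divided into 2 equal shares of 1/10 among Nadia, Ludmila.
Nadia is living and takes 1/10.
Ludmila predeceased; the 1/10 allotted to Ludmila's branch passes to Ludmila's issue by representation.
The 1/10 is divided into 4 equal shares of 1/40 among Radoslaw, Danuta, Pelagia, Czeslaw.
Radoslaw is living and takes 1/40.
Danuta is living and takes 1/40.
Pelagia is living and takes 1/40.
Czeslaw is living and takes 1/40.

Bogdan 1/5; Czeslaw 1/40; Danuta 1/40; Eliasz 1/10; Ireneusz 1/5; Jolanta 1/10; Nadia 1/10; Pelagia 1/40; Radoslaw 1/40; Waclaw 1/5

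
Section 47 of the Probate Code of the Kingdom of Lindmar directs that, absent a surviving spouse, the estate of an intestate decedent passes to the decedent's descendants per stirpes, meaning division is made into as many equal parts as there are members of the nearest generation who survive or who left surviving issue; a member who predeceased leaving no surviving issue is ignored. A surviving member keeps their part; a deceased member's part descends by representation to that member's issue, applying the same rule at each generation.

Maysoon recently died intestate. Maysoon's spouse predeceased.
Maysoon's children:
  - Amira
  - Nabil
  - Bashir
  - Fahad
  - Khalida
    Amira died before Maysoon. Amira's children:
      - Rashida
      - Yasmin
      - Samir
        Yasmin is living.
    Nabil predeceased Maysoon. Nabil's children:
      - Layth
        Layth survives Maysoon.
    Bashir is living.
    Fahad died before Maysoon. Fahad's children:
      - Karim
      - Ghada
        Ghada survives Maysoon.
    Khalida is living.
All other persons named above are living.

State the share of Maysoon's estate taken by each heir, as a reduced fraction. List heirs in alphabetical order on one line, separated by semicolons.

Bashir 1/5; Ghada 1/10; Karim 1/10; Khalida 1/5; Layth 1/5; Rashida 1/15; Samir 1/15; Yasmin 1/15

There is no surviving spouse, so the entire estate passes to Maysoon's descendants per stirpes.
The estate is divided into 5 equal shares of 1/5 among Amira, Nabil, Bashir, Fahad, Khalida.
Amira predeceased; the 1/5 allotted to Amira's branch passes to Amira's issue by representation.
The 1/5 is divided into 3 equal shares of 1/15 among Rashida, Yasmin, Samir.
Rashida is living and takes 1/15.
Yasmin is living and takes 1/15.
Samir is living and takes 1/15.
Nabil predeceased; the 1/5 allotted to Nabil's branch passes to Nabil's issue by representation.
Layth is the sole taker at this level and receives the full 1/5.
Bashir is living and takes 1/5.
Fahad predeceased; the 1/5 allotted to Fahad's branch passes to Fahad's issue by representation.
The 1/5 is divided into 2 equal shares of 1/10 among Karim, Ghada.
Karim is living and takes 1/10.
Ghada is living and takes 1/10.
Khalida is living and takes 1/5.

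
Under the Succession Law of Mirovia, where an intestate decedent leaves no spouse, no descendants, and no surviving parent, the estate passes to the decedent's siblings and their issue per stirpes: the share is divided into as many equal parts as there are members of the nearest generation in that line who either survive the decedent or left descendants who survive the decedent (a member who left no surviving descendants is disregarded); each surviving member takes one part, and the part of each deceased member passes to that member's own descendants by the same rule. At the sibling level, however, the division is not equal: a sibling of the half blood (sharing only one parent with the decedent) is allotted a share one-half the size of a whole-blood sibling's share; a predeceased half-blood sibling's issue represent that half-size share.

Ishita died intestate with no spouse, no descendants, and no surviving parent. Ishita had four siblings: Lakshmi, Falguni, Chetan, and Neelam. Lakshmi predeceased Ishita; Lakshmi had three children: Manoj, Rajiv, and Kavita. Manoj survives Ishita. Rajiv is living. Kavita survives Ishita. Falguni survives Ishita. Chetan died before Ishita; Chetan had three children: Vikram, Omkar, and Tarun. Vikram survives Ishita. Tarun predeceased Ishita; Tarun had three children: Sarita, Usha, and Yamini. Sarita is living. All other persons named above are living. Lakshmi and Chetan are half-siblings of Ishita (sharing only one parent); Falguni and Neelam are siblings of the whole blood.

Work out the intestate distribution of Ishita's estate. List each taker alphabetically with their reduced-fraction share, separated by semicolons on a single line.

No spouse, descendants, or parent survives, so the estate passes to Ishita's siblings per stirpes.
Half-blood siblings count for one-half the weight of whole-blood siblings at the initial division.
Dividing 1 in proportion to weights (total weight 3): Lakshmi (weight 1/2) → 1/6; Falguni (weight 1) → 1/3; Chetan (weight 1/2) → 1/6; Neelam (weight 1) → 1/3.
Lakshmi predeceased; the 1/6 allotted to Lakshmi's branch passes to Lakshmi's issue by representation.
The 1/6 is divided into 3 equal shares of 1/18 among Manoj, Rajiv, Kavita.
Manoj is living and takes 1/18.
Rajiv is living and takes 1/18.
Kavita is living and takes 1/18.
Falguni is living and takes 1/3.
Chetan predeceased; the 1/6 allotted to Chetan's branch passes to Chetan's issue by representation.
The 1/6 is divided into 3 equal shares of 1/18 among Vikram, Omkar, Tarun.
Vikram is living and takes 1/18.
Omkar is living and takes 1/18.
Tarun predeceased; the 1/18 allotted to Tarun's branch passes to Tarun's issue by representation.
The 1/18 is divided into 3 equal shares of 1/54 among Sarita, Usha, Yamini.
Sarita is living and takes 1/54.
Usha is living and takes 1/54.
Yamini is living and takes 1/54.
Neelam is living and takes 1/3.

Falguni 1/3; Kavita 1/18; Manoj 1/18; Neelam 1/3; Omkar 1/18; Rajiv 1/18; Sarita 1/54; Usha 1/54; Vikram 1/18; Yamini 1/54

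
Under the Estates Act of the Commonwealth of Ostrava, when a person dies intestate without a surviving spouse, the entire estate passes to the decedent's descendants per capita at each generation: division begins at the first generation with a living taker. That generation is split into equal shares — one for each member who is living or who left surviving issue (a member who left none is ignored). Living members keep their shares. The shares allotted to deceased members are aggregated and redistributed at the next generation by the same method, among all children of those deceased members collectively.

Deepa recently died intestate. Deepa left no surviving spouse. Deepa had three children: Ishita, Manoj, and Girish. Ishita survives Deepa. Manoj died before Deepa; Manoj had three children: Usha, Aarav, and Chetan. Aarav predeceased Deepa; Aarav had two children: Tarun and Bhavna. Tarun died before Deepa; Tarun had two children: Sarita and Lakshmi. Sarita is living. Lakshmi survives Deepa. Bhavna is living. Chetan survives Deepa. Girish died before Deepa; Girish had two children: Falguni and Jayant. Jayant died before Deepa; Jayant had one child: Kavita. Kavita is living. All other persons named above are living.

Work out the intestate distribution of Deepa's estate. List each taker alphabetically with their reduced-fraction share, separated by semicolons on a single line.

Bhavna 4/45; Chetan 2/15; Falguni 2/15; Ishita 1/3; Kavita 4/45; Lakshmi 2/45; Sarita 2/45; Usha 2/15

There is no surviving spouse, so the entire estate passes to Deepa's descendants per capita at each generation.
At generation 1 (Ishita, Manoj, Girish) there are 3 shares of (1)/3 = 1/3 each.
Living: Ishita — each takes 1/3.
Deceased: Manoj and Girish. Their combined 2/3 is pooled and carried to generation 2.
At generation 2 (Usha, Aarav, Chetan, Falguni, Jayant) there are 5 shares of (2/3)/5 = 2/15 each.
Living: Usha, Chetan, and Falguni — each takes 2/15.
Deceased: Aarav and Jayant. Their combined 4/15 is pooled and carried to generation 3.
At generation 3 (Tarun, Bhavna, Kavita) there are 3 shares of (4/15)/3 = 4/45 each.
Living: Bhavna and Kavita — each takes 4/45.
Deceased: Tarun. That 4/45 share is carried to generation 4.
At generation 4 (Sarita, Lakshmi) there are 2 shares of (4/45)/2 = 2/45 each.
Living: Sarita and Lakshmi — each takes 2/45.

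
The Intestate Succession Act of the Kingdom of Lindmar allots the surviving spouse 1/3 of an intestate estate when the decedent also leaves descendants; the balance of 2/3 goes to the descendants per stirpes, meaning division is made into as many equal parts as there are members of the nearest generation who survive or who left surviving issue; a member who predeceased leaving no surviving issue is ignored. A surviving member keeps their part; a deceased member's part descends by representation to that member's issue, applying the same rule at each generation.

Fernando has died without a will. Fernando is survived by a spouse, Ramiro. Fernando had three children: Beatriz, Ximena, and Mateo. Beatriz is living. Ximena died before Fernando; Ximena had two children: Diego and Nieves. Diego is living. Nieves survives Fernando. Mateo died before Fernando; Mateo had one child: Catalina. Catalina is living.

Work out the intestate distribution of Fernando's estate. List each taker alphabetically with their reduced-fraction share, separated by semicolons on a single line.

Beatriz 2/9; Catalina 2/9; Diego 1/9; Nieves 1/9; Ramiro 1/3

Ramiro, as surviving spouse, takes 1/3.
The remaining 2/3 passes to Fernando's descendants per stirpes.
The 2/3 is divided into 3 equal shares of 2/9 among Beatriz, Ximena, Mateo.
Beatriz is living and takes 2/9.
Ximena predeceased; the 2/9 allotted to Ximena's branch passes to Ximena's issue by representation.
The 2/9 is divided into 2 equal shares of 1/9 among Diego, Nieves.
Diego is living and takes 1/9.
Nieves is living and takes 1/9.
Mateo predeceased; the 2/9 allotted to Mateo's branch passes to Mateo's issue by representation.
Catalina is the sole taker at this level and receives the full 2/9.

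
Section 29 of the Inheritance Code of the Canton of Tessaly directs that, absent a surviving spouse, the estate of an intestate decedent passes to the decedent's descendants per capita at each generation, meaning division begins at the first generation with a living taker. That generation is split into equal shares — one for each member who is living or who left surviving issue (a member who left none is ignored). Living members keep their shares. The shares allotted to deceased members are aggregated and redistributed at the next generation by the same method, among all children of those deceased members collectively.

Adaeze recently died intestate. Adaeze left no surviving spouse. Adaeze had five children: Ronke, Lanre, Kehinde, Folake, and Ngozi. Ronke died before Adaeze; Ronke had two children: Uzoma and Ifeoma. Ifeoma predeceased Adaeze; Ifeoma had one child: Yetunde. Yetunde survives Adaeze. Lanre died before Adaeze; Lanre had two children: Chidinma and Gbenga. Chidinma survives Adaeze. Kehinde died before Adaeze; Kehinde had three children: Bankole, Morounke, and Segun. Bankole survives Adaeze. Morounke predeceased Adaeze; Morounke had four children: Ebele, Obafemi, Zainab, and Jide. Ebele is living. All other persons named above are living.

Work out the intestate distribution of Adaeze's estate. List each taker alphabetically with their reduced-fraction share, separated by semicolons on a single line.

There is no surviving spouse, so the entire estate passes to Adaeze's descendants per capita at each generation.
At generation 1 (Ronke, Lanre, Kehinde, Folake, Ngozi) there are 5 shares of (1)/5 = 1/5 each.
Living: Folake and Ngozi — each takes 1/5.
Deceased: Ronke, Lanre, and Kehinde. Their combined 3/5 is pooled and carried to generation 2.
At generation 2 (Uzoma, Ifeoma, Chidinma, Gbenga, Bankole, Morounke, Segun) there are 7 shares of (3/5)/7 = 3/35 each.
Living: Uzoma, Chidinma, Gbenga, Bankole, and Segun — each takes 3/35.
Deceased: Ifeoma and Morounke. Their combined 6/35 is pooled and carried to generation 3.
At generation 3 (Yetunde, Ebele, Obafemi, Zainab, Jide) there are 5 shares of (6/35)/5 = 6/175 each.
Living: Yetunde, Ebele, Obafemi, Zainab, and Jide — each takes 6/175.

Bankole 3/35; Chidinma 3/35; Ebele 6/175; Folake 1/5; Gbenga 3/35; Jide 6/175; Ngozi 1/5; Obafemi 6/175; Segun 3/35; Uzoma 3/35; Yetunde 6/175; Zainab 6/175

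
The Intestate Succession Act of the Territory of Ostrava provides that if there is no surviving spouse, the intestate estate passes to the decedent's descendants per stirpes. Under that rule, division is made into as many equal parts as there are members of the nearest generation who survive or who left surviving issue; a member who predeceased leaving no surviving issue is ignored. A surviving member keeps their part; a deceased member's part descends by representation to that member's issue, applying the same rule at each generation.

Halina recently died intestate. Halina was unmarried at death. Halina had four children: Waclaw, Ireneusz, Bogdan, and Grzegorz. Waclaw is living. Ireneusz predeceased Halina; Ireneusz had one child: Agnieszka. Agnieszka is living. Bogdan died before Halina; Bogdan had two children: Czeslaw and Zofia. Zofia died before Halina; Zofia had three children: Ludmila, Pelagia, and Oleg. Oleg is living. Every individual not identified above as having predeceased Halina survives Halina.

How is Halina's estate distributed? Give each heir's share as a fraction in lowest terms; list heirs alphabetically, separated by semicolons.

Agnieszka 1/4; Czeslaw 1/8; Grzegorz 1/4; Ludmila 1/24; Oleg 1/24; Pelagia 1/24; Waclaw 1/4

There is no surviving spouse, so the entire estate passes to Halina's descendants per stirpes.
The estate is divided into 4 equal shares of 1/4 among Waclaw, Ireneusz, Bogdan, Grzegorz.
Waclaw is living and takes 1/4.
Ireneusz predeceased; the 1/4 allotted to Ireneusz's branch passes to Ireneusz's issue by representation.
Agnieszka is the sole taker at this level and receives the full 1/4.
Bogdan predeceased; the 1/4 allotted to Bogdan's branch passes to Bogdan's issue by representation.
The 1/4 is divided into 2 equal shares of 1/8 among Czeslaw, Zofia.
Czeslaw is living and takes 1/8.
Zofia predeceased; the 1/8 allotted to Zofia's branch passes to Zofia's issue by representation.
The 1/8 is divided into 3 equal shares of 1/24 among Ludmila, Pelagia, Oleg.
Ludmila is living and takes 1/24.
Pelagia is living and takes 1/24.
Oleg is living and takes 1/24.
Grzegorz is living and takes 1/4.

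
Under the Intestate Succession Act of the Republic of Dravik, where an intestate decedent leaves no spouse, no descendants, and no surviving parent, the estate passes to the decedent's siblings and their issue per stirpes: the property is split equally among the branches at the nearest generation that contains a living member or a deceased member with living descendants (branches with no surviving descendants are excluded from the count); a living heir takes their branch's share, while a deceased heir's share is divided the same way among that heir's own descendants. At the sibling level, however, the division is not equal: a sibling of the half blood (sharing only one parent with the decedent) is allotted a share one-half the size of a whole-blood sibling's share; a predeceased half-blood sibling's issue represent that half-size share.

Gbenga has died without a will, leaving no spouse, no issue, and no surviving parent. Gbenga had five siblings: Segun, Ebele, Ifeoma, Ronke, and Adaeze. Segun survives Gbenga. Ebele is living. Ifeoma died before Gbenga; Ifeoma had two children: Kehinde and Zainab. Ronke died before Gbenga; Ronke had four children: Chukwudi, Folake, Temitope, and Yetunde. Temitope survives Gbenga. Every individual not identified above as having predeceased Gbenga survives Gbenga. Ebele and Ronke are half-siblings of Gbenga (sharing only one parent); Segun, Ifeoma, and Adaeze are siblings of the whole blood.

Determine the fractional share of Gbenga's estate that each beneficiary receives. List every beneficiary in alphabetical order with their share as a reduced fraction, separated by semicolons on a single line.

Adaeze 1/4; Chukwudi 1/32; Ebele 1/8; Folake 1/32; Kehinde 1/8; Segun 1/4; Temitope 1/32; Yetunde 1/32; Zainab 1/8

No spouse, descendants, or parent survives, so the estate passes to Gbenga's siblings per stirpes.
Half-blood siblings count for one-half the weight of whole-blood siblings at the initial division.
Dividing 1 in proportion to weights (total weight 4): Segun (weight 1) → 1/4; Ebele (weight 1/2) → 1/8; Ifeoma (weight 1) → 1/4; Ronke (weight 1/2) → 1/8; Adaeze (weight 1) → 1/4.
Segun is living and takes 1/4.
Ebele is living and takes 1/8.
Ifeoma predeceased; the 1/4 allotted to Ifeoma's branch passes to Ifeoma's issue by representation.
The 1/4 is divided into 2 equal shares of 1/8 among Kehinde, Zainab.
Kehinde is living and takes 1/8.
Zainab is living and takes 1/8.
Ronke predeceased; the 1/8 allotted to Ronke's branch passes to Ronke's issue by representation.
The 1/8 is divided into 4 equal shares of 1/32 among Chukwudi, Folake, Temitope, Yetunde.
Chukwudi is living and takes 1/32.
Folake is living and takes 1/32.
Temitope is living and takes 1/32.
Yetunde is living and takes 1/32.
Adaeze is living and takes 1/4.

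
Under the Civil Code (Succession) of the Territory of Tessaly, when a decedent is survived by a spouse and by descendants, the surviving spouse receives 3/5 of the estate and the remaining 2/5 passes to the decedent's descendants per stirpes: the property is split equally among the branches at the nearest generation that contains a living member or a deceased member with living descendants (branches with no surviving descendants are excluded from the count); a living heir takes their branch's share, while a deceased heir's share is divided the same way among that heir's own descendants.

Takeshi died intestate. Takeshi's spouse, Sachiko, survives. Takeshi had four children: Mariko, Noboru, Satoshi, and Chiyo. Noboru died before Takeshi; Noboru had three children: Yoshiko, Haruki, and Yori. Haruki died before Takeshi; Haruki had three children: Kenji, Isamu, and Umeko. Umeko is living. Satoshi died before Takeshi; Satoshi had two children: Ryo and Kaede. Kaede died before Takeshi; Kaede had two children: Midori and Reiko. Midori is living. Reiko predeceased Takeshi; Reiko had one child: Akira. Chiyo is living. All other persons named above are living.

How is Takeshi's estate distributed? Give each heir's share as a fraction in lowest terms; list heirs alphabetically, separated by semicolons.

Akira 1/40; Chiyo 1/10; Isamu 1/90; Kenji 1/90; Mariko 1/10; Midori 1/40; Ryo 1/20; Sachiko 3/5; Umeko 1/90; Yori 1/30; Yoshiko 1/30

Sachiko, as surviving spouse, takes 3/5.
The remaining 2/5 passes to Takeshi's descendants per stirpes.
The 2/5 is divided into 4 equal shares of 1/10 among Mariko, Noboru, Satoshi, Chiyo.
Mariko is living and takes 1/10.
Noboru predeceased; the 1/10 allotted to Noboru's branch passes to Noboru's issue by representation.
The 1/10 is divided into 3 equal shares of 1/30 among Yoshiko, Haruki, Yori.
Yoshiko is living and takes 1/30.
Haruki predeceased; the 1/30 allotted to Haruki's branch passes to Haruki's issue by representation.
The 1/30 is divided into 3 equal shares of 1/90 among Kenji, Isamu, Umeko.
Kenji is living and takes 1/90.
Isamu is living and takes 1/90.
Umeko is living and takes 1/90.
Yori is living and takes 1/30.
Satoshi predeceased; the 1/10 allotted to Satoshi's branch passes to Satoshi's issue by representation.
The 1/10 is divided into 2 equal shares of 1/20 among Ryo, Kaede.
Ryo is living and takes 1/20.
Kaede predeceased; the 1/20 allotted to Kaede's branch passes to Kaede's issue by representation.
The 1/20 is divided into 2 equal shares of 1/40 among Midori, Reiko.
Midori is living and takes 1/40.
Reiko predeceased; the 1/40 allotted to Reiko's branch passes to Reiko's issue by representation.
Akira is the sole taker at this level and receives the full 1/40.
Chiyo is living and takes 1/10.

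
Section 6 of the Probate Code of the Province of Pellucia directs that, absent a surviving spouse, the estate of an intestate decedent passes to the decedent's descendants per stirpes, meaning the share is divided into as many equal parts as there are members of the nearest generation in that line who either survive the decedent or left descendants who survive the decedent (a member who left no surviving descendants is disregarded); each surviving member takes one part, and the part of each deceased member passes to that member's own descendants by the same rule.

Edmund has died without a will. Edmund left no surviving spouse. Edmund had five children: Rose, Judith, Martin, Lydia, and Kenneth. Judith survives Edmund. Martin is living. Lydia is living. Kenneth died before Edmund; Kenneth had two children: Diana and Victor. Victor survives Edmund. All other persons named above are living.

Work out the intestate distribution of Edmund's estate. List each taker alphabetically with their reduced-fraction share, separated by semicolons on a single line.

Diana 1/10; Judith 1/5; Lydia 1/5; Martin 1/5; Rose 1/5; Victor 1/10

There is no surviving spouse, so the entire estate passes to Edmund's descendants per stirpes.
The estate is divided into 5 equal shares of 1/5 among Rose, Judith, Martin, Lydia, Kenneth.
Rose is living and takes 1/5.
Judith is living and takes 1/5.
Martin is living and takes 1/5.
Lydia is living and takes 1/5.
Kenneth predeceased; the 1/5 allotted to Kenneth's branch passes to Kenneth's issue by representation.
The 1/5 is divided into 2 equal shares of 1/10 among Diana, Victor.
Diana is living and takes 1/10.
Victor is living and takes 1/10.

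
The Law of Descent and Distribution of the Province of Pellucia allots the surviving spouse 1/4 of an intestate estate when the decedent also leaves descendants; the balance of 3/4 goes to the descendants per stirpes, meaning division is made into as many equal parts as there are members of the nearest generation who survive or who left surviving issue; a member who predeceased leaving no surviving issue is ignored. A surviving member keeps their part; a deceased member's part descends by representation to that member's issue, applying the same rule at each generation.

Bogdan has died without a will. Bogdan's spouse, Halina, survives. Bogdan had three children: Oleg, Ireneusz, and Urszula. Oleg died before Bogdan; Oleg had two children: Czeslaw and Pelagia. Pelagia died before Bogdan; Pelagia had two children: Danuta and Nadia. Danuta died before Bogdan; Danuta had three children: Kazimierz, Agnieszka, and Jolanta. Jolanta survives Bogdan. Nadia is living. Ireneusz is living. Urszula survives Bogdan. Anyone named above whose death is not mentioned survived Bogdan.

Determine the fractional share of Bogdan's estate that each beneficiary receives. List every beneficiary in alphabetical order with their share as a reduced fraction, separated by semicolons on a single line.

Halina, as surviving spouse, takes 1/4.
The remaining 3/4 passes to Bogdan's descendants per stirpes.
The 3/4 is divided into 3 equal shares of 1/4 among Oleg, Ireneusz, Urszula.
Oleg predeceased; the 1/4 allotted to Oleg's branch passes to Oleg's issue by representation.
The 1/4 is divided into 2 equal shares of 1/8 among Czeslaw, Pelagia.
Czeslaw is living and takes 1/8.
Pelagia predeceased; the 1/8 allotted to Pelagia's branch passes to Pelagia's issue by representation.
The 1/8 is divided into 2 equal shares of 1/16 among Danuta, Nadia.
Danuta predeceased; the 1/16 allotted to Danuta's branch passes to Danuta's issue by representation.
The 1/16 is divided into 3 equal shares of 1/48 among Kazimierz, Agnieszka, Jolanta.
Kazimierz is living and takes 1/48.
Agnieszka is living and takes 1/48.
Jolanta is living and takes 1/48.
Nadia is living and takes 1/16.
Ireneusz is living and takes 1/4.
Urszula is living and takes 1/4.

Agnieszka 1/48; Czeslaw 1/8; Halina 1/4; Ireneusz 1/4; Jolanta 1/48; Kazimierz 1/48; Nadia 1/16; Urszula 1/4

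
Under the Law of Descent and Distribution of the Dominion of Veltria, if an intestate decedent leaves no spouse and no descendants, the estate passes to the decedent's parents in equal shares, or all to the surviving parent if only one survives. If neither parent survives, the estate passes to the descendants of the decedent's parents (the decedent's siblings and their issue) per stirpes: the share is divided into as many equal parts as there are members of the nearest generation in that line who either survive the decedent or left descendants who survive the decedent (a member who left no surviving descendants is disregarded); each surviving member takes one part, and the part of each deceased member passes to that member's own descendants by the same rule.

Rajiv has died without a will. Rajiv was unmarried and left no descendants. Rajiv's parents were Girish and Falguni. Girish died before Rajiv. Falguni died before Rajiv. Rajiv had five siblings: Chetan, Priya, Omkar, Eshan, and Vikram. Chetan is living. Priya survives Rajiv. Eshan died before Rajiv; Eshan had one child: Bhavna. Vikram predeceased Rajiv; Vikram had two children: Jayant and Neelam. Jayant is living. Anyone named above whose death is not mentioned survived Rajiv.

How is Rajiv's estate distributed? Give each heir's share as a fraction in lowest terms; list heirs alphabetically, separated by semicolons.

Neither parent survives and there are no descendants, so the estate passes to Rajiv's siblings and their issue per stirpes.
The estate is divided into 5 equal shares of 1/5 among Chetan, Priya, Omkar, Eshan, Vikram.
Chetan is living and takes 1/5.
Priya is living and takes 1/5.
Omkar is living and takes 1/5.
Eshan predeceased; the 1/5 allotted to Eshan's branch passes to Eshan's issue by representation.
Bhavna is the sole taker at this level and receives the full 1/5.
Vikram predeceased; the 1/5 allotted to Vikram's branch passes to Vikram's issue by representation.
The 1/5 is divided into 2 equal shares of 1/10 among Jayant, Neelam.
Jayant is living and takes 1/10.
Neelam is living and takes 1/10.

Bhavna 1/5; Chetan 1/5; Jayant 1/10; Neelam 1/10; Omkar 1/5; Priya 1/5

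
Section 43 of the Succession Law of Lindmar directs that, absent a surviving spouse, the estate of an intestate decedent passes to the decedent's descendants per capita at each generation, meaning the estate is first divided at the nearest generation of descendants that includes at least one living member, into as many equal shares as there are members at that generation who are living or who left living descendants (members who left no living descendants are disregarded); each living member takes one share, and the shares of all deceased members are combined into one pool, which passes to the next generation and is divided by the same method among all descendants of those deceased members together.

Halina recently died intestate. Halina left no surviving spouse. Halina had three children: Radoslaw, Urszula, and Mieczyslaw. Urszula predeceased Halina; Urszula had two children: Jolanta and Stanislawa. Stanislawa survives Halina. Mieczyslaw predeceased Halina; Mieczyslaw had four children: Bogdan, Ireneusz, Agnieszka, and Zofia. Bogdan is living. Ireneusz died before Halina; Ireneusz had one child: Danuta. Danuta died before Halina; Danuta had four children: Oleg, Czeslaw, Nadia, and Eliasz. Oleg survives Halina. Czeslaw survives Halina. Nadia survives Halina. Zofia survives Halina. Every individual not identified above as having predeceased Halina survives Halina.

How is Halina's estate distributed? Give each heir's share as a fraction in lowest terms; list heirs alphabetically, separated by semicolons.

There is no surviving spouse, so the entire estate passes to Halina's descendants per capita at each generation.
At generation 1 (Radoslaw, Urszula, Mieczyslaw) there are 3 shares of (1)/3 = 1/3 each.
Living: Radoslaw — each takes 1/3.
Deceased: Urszula and Mieczyslaw. Their combined 2/3 is pooled and carried to generation 2.
At generation 2 (Jolanta, Stanislawa, Bogdan, Ireneusz, Agnieszka, Zofia) there are 6 shares of (2/3)/6 = 1/9 each.
Living: Jolanta, Stanislawa, Bogdan, Agnieszka, and Zofia — each takes 1/9.
Deceased: Ireneusz. That 1/9 share is carried to generation 3.
At generation 3 (Danuta) there are 1 shares of (1/9)/1 = 1/9 each.
Deceased: Danuta. That 1/9 share is carried to generation 4.
At generation 4 (Oleg, Czeslaw, Nadia, Eliasz) there are 4 shares of (1/9)/4 = 1/36 each.
Living: Oleg, Czeslaw, Nadia, and Eliasz — each takes 1/36.

Agnieszka 1/9; Bogdan 1/9; Czeslaw 1/36; Eliasz 1/36; Jolanta 1/9; Nadia 1/36; Oleg 1/36; Radoslaw 1/3; Stanislawa 1/9; Zofia 1/9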